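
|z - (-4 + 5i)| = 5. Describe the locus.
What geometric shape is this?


|z - z0| = r is a circle with center z0 and radius r.
Center = (-4, 5), radius = 5

Circle with center (-4, 5) and radius 5


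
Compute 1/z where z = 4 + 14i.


|z|^2 = 16+196 = 212
1/z = (4 - 14i)/212

1/z = 0.0189 - 0.0660i


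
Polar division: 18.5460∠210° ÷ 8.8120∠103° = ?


r = 18.5460 / 8.8120 = 2.1046
theta = 210° - 103° = 107° = 107° (mod 360)

2.1046 cis(107°)


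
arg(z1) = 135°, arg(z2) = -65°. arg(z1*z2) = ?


arg(z1*z2) = 135° - 65° = 70°
Normalized to (-180°, 180°]: 70°

70°


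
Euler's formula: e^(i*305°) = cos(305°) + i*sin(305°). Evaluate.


cos(305°) = 0.5736
sin(305°) = -0.8192

e^(i*305°) = 0.5736 - 0.8192i


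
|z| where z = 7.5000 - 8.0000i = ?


|z| = sqrt(7.5^2 + (-8)^2) = sqrt(56.25 + 64) = sqrt(120.25) = 10.9659

|z| = 10.9659


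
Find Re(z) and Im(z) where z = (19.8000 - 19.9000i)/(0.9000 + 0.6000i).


Multiply by conjugate: (19.8000 - 19.9000i)(0.9000 - 0.6000i) / (0.9^2 + 0.6^2)
Numerator real = 19.8*0.9 - (19.9)*0.6 = 5.88
Numerator imag = -19.9*0.9 - 19.8*0.6 = -29.79
Denominator = 1.17
Re(z) = 5.88/1.17 = 5.0256
Im(z) = -29.79/1.17 = -25.4615

Re(z) = 5.0256, Im(z) = -25.4615


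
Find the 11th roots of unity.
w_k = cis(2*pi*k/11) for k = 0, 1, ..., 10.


The 11th roots of unity are cis(360k/11°) for k=0..10
Angle step = 360/11 = 32.7273°
Primitive root: cis(32.7273°)
Primitive root = 0.8413 + 0.5406i

11 roots at angles: 0°, 32.7273°, 65.4545°, 98.1818°, 130.9091°, 163.6364°, 196.3636°, 229.0909°, 261.8182°, 294.5455°, 327.2727°


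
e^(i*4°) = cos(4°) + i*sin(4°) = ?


cos(4°) = 0.9976
sin(4°) = 0.0698

e^(i*4°) = 0.9976 + 0.0698i


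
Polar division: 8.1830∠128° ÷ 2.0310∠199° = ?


r = 8.1830 / 2.0310 = 4.0290
theta = 128° - 199° = -71° = 289° (mod 360)

4.0290 cis(289°)


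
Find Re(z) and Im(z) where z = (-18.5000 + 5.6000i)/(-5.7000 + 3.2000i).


Multiply by conjugate: (-18.5000 + 5.6000i)(-5.7000 - 3.2000i) / ((-5.7)^2 + 3.2^2)
Numerator real = -18.5*(-5.7) + 5.6*3.2 = 123.37
Numerator imag = 5.6*(-5.7) - (-18.5)*3.2 = 27.28
Denominator = 42.73
Re(z) = 123.37/42.73 = 2.8872
Im(z) = 27.28/42.73 = 0.6384

Re(z) = 2.8872, Im(z) = 0.6384


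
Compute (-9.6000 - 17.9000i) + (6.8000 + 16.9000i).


Real: -9.6 + 6.8 = -2.8
Imag: -17.9 + 16.9 = -1

-2.8000 - i


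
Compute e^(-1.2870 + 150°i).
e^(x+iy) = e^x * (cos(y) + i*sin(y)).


e^-1.2870 = 0.276098
cos(150°) = -0.866
sin(150°) = 0.5
Real = 0.276098*(-0.866) = -0.2391
Imag = 0.276098*0.5 = 0.1380

-0.2391 + 0.1380i


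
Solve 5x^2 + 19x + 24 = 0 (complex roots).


disc = 19^2 - 4*5*24 = 361 - 480 = -119
sqrt(|disc|) = sqrt(119) = 10.9087
Real part = -19/(2*5) = -1.9000
Imag part = 10.9087/(2*5) = 1.0909

-1.9000 ± 1.0909i


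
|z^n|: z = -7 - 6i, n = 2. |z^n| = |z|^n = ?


|z| = sqrt(49+36) = sqrt(85) = 9.2195
|z^2| = |z|^2 = (sqrt(85))^2 = 85

|z^2| = 85


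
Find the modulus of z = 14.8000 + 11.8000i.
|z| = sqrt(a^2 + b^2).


|z| = sqrt(14.8^2 + 11.8^2) = sqrt(219.04 + 139.24) = sqrt(358.28) = 18.9283

|z| = 18.9283


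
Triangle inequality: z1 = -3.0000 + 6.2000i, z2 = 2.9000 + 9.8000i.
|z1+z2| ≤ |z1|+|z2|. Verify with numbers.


|z1| = sqrt((-3)^2 + 6.2^2) = sqrt(47.44) = 6.8877
|z2| = sqrt(2.9^2 + 9.8^2) = sqrt(104.45) = 10.2201
z1+z2 = -0.1000 + 16.0000i
|z1+z2| = sqrt(256.01) = 16.0003
|z1|+|z2| = 6.8877 + 10.2201 = 17.1078

|z1+z2| = 16.0003 ≤ |z1|+|z2| = 17.1078 (verified)


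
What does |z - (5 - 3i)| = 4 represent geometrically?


|z - z0| = r is a circle with center z0 and radius r.
Center = (5, -3), radius = 4

Circle with center (5, -3) and radius 4


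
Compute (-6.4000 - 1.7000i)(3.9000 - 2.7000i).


Real = -6.4*3.9 - (-1.7)*(-2.7) = -24.96 - 4.59 = -29.55
Imag = -6.4*(-2.7) + 3.9*(-1.7) = 17.28 - (6.63) = 10.65

-29.5500 + 10.6500i


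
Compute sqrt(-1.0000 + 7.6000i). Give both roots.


|z| = sqrt(1+57.76) = 7.6655
sqrt((|z|+a)/2) = sqrt((7.6655+(-1))/2) = sqrt(3.3328) = 1.8256
sqrt((|z|-a)/2) = sqrt((7.6655-(-1))/2) = sqrt(4.3328) = 2.0815

±(1.8256 + 2.0815i) i.e. 1.8256 + 2.0815i and -1.8256 - 2.0815i


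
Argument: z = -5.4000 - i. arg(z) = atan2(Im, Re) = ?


Re = -5.4, Im = -1
arg = atan2(-1, -5.4) = -169.5085 degrees

arg(z) = -169.5085 degrees


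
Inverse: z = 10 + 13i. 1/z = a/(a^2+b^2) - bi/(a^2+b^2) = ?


|z|^2 = 100+169 = 269
1/z = (10 - 13i)/269

1/z = 0.0372 - 0.0483i


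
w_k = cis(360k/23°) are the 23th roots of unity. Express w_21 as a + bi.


Angle = 360*21/23 = 328.6957°
a = cos(328.6957°) = 0.8544
b = sin(328.6957°) = -0.5196

0.8544 - 0.5196i


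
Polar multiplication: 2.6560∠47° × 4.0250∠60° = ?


r = 2.6560 * 4.0250 = 10.6904
theta = 47° + 60° = 107° = 107° (mod 360)

10.6904 cis(107°)


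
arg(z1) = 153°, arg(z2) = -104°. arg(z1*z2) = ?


arg(z1*z2) = 153° - 104° = 49°
Normalized to (-180°, 180°]: 49°

49°


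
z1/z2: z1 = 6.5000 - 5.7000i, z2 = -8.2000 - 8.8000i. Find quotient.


Conjugate of z2 = -8.2000 + 8.8000i
Numerator: (6.5000 - 5.7000i)(-8.2000 + 8.8000i) = -3.1400 + 103.9400i
Denominator: (-8.2)^2 + (-8.8)^2 = 144.68
Result = (-3.1400 + 103.9400i)/144.68

-0.0217 + 0.7184i


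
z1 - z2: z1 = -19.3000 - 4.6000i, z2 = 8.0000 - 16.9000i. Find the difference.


Real: -19.3 - 8 = -27.3
Imag: -4.6 + 16.9 = 12.3

-27.3000 + 12.3000i


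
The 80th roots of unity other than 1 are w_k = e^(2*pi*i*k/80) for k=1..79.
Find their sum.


With w = e^(2*pi*i/80), all 80 of the 80th roots of unity w^0 = 1, w, ..., w^(79) sum to 0: 1 + w + ... + w^(79) = (1 - w^80)/(1 - w) = 0 since w^80 = 1, w ≠ 1.
Removing the root 1: w + w^2 + ... + w^(79) = 0 - 1 = -1

Sum = -1


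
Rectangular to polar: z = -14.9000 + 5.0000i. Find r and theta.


r = sqrt(222.01+25) = sqrt(247.01) = 15.7166
theta = atan2(5, -14.9) = 161.4498 degrees

r = 15.7166, theta = 161.4498 degrees


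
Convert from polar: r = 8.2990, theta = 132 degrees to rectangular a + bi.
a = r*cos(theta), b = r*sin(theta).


a = 8.2990*cos(132°) = 8.2990*(-0.66913) = -5.5531
b = 8.2990*sin(132°) = 8.2990*0.743145 = 6.1674

-5.5531 + 6.1674i


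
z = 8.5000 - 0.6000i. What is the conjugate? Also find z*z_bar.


z_bar = 8.5000 + 0.6000i
z*z_bar = 8.5^2 + (-0.6)^2 = 72.25 + 0.36 = 72.61

z_bar = 8.5000 + 0.6000i, z*z_bar = 72.61


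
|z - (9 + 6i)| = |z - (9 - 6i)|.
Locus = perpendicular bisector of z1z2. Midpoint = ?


Equal distances means the locus is the perpendicular bisector of z1 and z2.
Midpoint = ((9+9)/2, (6+(-6))/2) = (9.0000, 0)

Perpendicular bisector through (9.0000, 0)


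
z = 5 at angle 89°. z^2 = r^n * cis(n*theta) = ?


r^2 = 5^2 = 25
n*theta = 2*89° = 178° = 178° (mod 360)
a = 25*cos(178°) = -24.9848
b = 25*sin(178°) = 0.8725

25 cis(178°) = -24.9848 + 0.8725i


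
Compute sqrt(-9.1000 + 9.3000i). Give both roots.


|z| = sqrt(82.81+86.49) = 13.0115
sqrt((|z|+a)/2) = sqrt((13.0115+(-9.1))/2) = sqrt(1.9558) = 1.3985
sqrt((|z|-a)/2) = sqrt((13.0115-(-9.1))/2) = sqrt(11.0558) = 3.3250

±(1.3985 + 3.3250i) i.e. 1.3985 + 3.3250i and -1.3985 - 3.3250i


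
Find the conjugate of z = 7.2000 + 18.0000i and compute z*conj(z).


z_bar = 7.2000 - 18.0000i
z*z_bar = 7.2^2 + 18^2 = 51.84 + 324 = 375.84

z_bar = 7.2000 - 18.0000i, z*z_bar = 375.84


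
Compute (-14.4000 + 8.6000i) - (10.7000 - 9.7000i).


Real: -14.4 - 10.7 = -25.1
Imag: 8.6 + 9.7 = 18.3

-25.1000 + 18.3000i


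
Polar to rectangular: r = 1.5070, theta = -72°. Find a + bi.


a = 1.5070*cos(-72°) = 1.5070*0.309 = 0.4657
b = 1.5070*sin(-72°) = 1.5070*(-0.95106) = -1.4332

0.4657 - 1.4332i


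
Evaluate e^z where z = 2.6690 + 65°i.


e^2.6690 = 14.4255
cos(65°) = 0.42262
sin(65°) = 0.90631
Real = 14.4255*0.42262 = 6.0965
Imag = 14.4255*0.90631 = 13.0740

6.0965 + 13.0740i


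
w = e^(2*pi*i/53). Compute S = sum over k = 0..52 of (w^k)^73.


The roots are w_k = w^k with w = e^(2*pi*i/53), and (w^k)^73 = (w^73)^k.
So S = 1 + u + u^2 + ... + u^(52) with u = w^73.
73 = 1*53 + 20, so 73 is not a multiple of 53: u = (w^53)^1 * w^20 = w^20 ≠ 1 (w is a primitive 53th root), while u^53 = (w^53)^73 = 1.
Geometric series: S = (1 - u^53)/(1 - u) = (1 - 1)/(1 - u) = 0

S = 0


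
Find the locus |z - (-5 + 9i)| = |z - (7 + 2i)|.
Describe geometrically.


Equal distances means the locus is the perpendicular bisector of z1 and z2.
Midpoint = ((-5+7)/2, (9+2)/2) = (1.0000, 5.5000)

Perpendicular bisector through (1.0000, 5.5000)


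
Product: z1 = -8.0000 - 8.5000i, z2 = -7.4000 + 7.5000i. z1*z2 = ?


Real = -8*(-7.4) - (-8.5)*7.5 = 59.2 - (-63.75) = 122.95
Imag = -8*7.5 - (7.4)*(-8.5) = -60 + 62.9 = 2.9

122.9500 + 2.9000i


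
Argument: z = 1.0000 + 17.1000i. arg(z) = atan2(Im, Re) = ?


Re = 1, Im = 17.1
arg = atan2(17.1, 1) = 86.6532 degrees

arg(z) = 86.6532 degrees


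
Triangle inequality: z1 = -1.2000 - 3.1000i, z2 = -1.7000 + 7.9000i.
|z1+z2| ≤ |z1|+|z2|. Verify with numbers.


|z1| = sqrt((-1.2)^2 + (-3.1)^2) = sqrt(11.05) = 3.3242
|z2| = sqrt((-1.7)^2 + 7.9^2) = sqrt(65.3) = 8.0808
z1+z2 = -2.9000 + 4.8000i
|z1+z2| = sqrt(31.45) = 5.6080
|z1|+|z2| = 3.3242 + 8.0808 = 11.4050

|z1+z2| = 5.6080 ≤ |z1|+|z2| = 11.4050 (verified)


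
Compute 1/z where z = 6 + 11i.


|z|^2 = 36+121 = 157
1/z = (6 - 11i)/157

1/z = 0.0382 - 0.0701i


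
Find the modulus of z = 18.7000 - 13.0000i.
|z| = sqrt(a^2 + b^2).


|z| = sqrt(18.7^2 + (-13)^2) = sqrt(349.69 + 169) = sqrt(518.69) = 22.7748

|z| = 22.7748


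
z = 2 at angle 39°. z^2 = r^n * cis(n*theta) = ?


r^2 = 2^2 = 4
n*theta = 2*39° = 78° = 78° (mod 360)
a = 4*cos(78°) = 0.8316
b = 4*sin(78°) = 3.9126

4 cis(78°) = 0.8316 + 3.9126i


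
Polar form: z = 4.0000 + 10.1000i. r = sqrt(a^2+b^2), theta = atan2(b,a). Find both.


r = sqrt(16+102.01) = sqrt(118.01) = 10.8632
theta = atan2(10.1, 4) = 68.3945 degrees

r = 10.8632, theta = 68.3945 degrees


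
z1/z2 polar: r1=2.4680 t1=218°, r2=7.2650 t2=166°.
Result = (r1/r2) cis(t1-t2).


r = 2.4680 / 7.2650 = 0.3397
theta = 218° - 166° = 52° = 52° (mod 360)

0.3397 cis(52°)


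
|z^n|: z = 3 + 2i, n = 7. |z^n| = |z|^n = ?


|z| = sqrt(9+4) = sqrt(13) = 3.6056
|z^7| = |z|^7 = (sqrt(13))^7 = 13^3 * sqrt(13) = 2197*sqrt(13)

|z^7| = 2197*sqrt(13) ≈ 7921.3962


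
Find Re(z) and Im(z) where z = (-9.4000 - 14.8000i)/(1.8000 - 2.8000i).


Multiply by conjugate: (-9.4000 - 14.8000i)(1.8000 + 2.8000i) / (1.8^2 + (-2.8)^2)
Numerator real = -9.4*1.8 - (14.8)*(-2.8) = 24.52
Numerator imag = -14.8*1.8 - (-9.4)*(-2.8) = -52.96
Denominator = 11.08
Re(z) = 24.52/11.08 = 2.2130
Im(z) = -52.96/11.08 = -4.7798

Re(z) = 2.2130, Im(z) = -4.7798


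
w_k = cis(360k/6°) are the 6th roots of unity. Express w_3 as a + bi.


Angle = 360*3/6 = 180°
a = cos(180°) = -1.0000
b = sin(180°) = 0

-1.0000 + 0i


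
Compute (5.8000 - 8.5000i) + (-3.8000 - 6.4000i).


Real: 5.8 - 3.8 = 2
Imag: -8.5 - 6.4 = -14.9

2.0000 - 14.9000i


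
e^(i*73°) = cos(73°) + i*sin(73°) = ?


cos(73°) = 0.2924
sin(73°) = 0.9563

e^(i*73°) = 0.2924 + 0.9563i


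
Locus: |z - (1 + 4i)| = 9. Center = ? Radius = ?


|z - z0| = r is a circle with center z0 and radius r.
Center = (1, 4), radius = 9

Circle with center (1, 4) and radius 9


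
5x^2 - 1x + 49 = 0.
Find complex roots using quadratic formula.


disc = (-1)^2 - 4*5*49 = 1 - 980 = -979
sqrt(|disc|) = sqrt(979) = 31.2890
Real part = 1/(2*5) = 0.1000
Imag part = 31.2890/(2*5) = 3.1289

0.1000 ± 3.1289i


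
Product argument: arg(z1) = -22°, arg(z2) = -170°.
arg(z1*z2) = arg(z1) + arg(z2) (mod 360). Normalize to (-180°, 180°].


arg(z1*z2) = -22° - 170° = -192°
Normalized to (-180°, 180°]: 168°

168°


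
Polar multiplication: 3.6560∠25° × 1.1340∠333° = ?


r = 3.6560 * 1.1340 = 4.1459
theta = 25° + 333° = 358° = 358° (mod 360)

4.1459 cis(358°)


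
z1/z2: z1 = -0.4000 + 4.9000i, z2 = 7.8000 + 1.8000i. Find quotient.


Conjugate of z2 = 7.8000 - 1.8000i
Numerator: (-0.4000 + 4.9000i)(7.8000 - 1.8000i) = 5.7000 + 38.9400i
Denominator: 7.8^2 + 1.8^2 = 64.08
Result = (5.7000 + 38.9400i)/64.08

0.0890 + 0.6077i


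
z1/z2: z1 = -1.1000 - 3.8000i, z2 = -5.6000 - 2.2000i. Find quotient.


Conjugate of z2 = -5.6000 + 2.2000i
Numerator: (-1.1000 - 3.8000i)(-5.6000 + 2.2000i) = 14.5200 + 18.8600i
Denominator: (-5.6)^2 + (-2.2)^2 = 36.2
Result = (14.5200 + 18.8600i)/36.2

0.4011 + 0.5210i


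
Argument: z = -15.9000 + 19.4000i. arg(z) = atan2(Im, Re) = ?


Re = -15.9, Im = 19.4
arg = atan2(19.4, -15.9) = 129.3376 degrees

arg(z) = 129.3376 degrees


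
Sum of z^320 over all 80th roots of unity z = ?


The roots are w_k = w^k with w = e^(2*pi*i/80), and (w^k)^320 = (w^320)^k.
So S = 1 + u + u^2 + ... + u^(79) with u = w^320.
320 = 4*80 + 0, so 320 is a multiple of 80 and u = (w^80)^4 = 1.
Every one of the 80 terms equals 1: S = 80

S = 80


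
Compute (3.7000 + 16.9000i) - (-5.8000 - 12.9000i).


Real: 3.7 + 5.8 = 9.5
Imag: 16.9 + 12.9 = 29.8

9.5000 + 29.8000i


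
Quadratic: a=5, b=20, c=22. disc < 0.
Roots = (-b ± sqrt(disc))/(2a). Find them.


disc = 20^2 - 4*5*22 = 400 - 440 = -40
sqrt(|disc|) = sqrt(40) = 6.3246
Real part = -20/(2*5) = -2.0000
Imag part = 6.3246/(2*5) = 0.6325

-2.0000 ± 0.6325i


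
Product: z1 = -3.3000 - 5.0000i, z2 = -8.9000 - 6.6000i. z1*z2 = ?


Real = -3.3*(-8.9) - (-5)*(-6.6) = 29.37 - 33 = -3.63
Imag = -3.3*(-6.6) - (8.9)*(-5) = 21.78 + 44.5 = 66.28

-3.6300 + 66.2800i


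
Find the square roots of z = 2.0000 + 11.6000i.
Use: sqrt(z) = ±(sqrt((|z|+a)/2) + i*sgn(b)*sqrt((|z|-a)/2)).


|z| = sqrt(4+134.56) = 11.7712
sqrt((|z|+a)/2) = sqrt((11.7712+2)/2) = sqrt(6.8856) = 2.6240
sqrt((|z|-a)/2) = sqrt((11.7712-2)/2) = sqrt(4.8856) = 2.2103

±(2.6240 + 2.2103i) i.e. 2.6240 + 2.2103i and -2.6240 - 2.2103i


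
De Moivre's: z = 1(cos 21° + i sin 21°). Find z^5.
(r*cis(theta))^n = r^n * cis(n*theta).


r^5 = 1^5 = 1
n*theta = 5*21° = 105° = 105° (mod 360)
a = 1*cos(105°) = -0.2588
b = 1*sin(105°) = 0.9659

1 cis(105°) = -0.2588 + 0.9659i


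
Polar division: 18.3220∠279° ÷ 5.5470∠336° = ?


r = 18.3220 / 5.5470 = 3.3030
theta = 279° - 336° = -57° = 303° (mod 360)

3.3030 cis(303°)


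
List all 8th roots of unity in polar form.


The 8th roots of unity are cis(360k/8°) for k=0..7
Angle step = 360/8 = 45°
Primitive root: cis(45°)
Primitive root = 0.7071 + 0.7071i

8 roots at angles: 0°, 45°, 90°, 135°, 180°, 225°, 270°, 315°


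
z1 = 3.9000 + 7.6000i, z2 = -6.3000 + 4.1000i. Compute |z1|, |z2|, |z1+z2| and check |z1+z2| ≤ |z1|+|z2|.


|z1| = sqrt(3.9^2 + 7.6^2) = sqrt(72.97) = 8.5422
|z2| = sqrt((-6.3)^2 + 4.1^2) = sqrt(56.5) = 7.5166
z1+z2 = -2.4000 + 11.7000i
|z1+z2| = sqrt(142.65) = 11.9436
|z1|+|z2| = 8.5422 + 7.5166 = 16.0588

|z1+z2| = 11.9436 ≤ |z1|+|z2| = 16.0588 (verified)


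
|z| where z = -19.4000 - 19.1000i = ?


|z| = sqrt((-19.4)^2 + (-19.1)^2) = sqrt(376.36 + 364.81) = sqrt(741.17) = 27.2244

|z| = 27.2244


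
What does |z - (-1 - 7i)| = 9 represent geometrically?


|z - z0| = r is a circle with center z0 and radius r.
Center = (-1, -7), radius = 9

Circle with center (-1, -7) and radius 9


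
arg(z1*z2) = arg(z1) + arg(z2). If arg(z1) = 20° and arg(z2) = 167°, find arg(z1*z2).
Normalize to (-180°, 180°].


arg(z1*z2) = 20° + 167° = 187°
Normalized to (-180°, 180°]: -173°

-173°


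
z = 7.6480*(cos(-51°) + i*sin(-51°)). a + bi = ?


a = 7.6480*cos(-51°) = 7.6480*0.62932 = 4.8130
b = 7.6480*sin(-51°) = 7.6480*(-0.77715) = -5.9436

4.8130 - 5.9436i


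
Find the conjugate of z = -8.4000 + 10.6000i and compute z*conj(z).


z_bar = -8.4000 - 10.6000i
z*z_bar = (-8.4)^2 + 10.6^2 = 70.56 + 112.36 = 182.92

z_bar = -8.4000 - 10.6000i, z*z_bar = 182.92


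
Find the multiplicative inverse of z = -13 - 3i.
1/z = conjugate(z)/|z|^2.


|z|^2 = 169+9 = 178
1/z = (-13 + 3i)/178

1/z = -0.0730 + 0.0169i


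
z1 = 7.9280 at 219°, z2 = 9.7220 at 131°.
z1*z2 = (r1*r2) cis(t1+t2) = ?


r = 7.9280 * 9.7220 = 77.0760
theta = 219° + 131° = 350° = 350° (mod 360)

77.0760 cis(350°)


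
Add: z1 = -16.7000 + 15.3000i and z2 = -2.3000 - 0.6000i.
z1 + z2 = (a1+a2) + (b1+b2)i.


Real: -16.7 - 2.3 = -19
Imag: 15.3 - 0.6 = 14.7

-19.0000 + 14.7000i


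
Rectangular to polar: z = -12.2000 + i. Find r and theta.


r = sqrt(148.84+1) = sqrt(149.84) = 12.2409
theta = atan2(1, -12.2) = 175.3141 degrees

r = 12.2409, theta = 175.3141 degrees


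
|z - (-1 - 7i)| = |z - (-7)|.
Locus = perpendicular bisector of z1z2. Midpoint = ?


Equal distances means the locus is the perpendicular bisector of z1 and z2.
Midpoint = ((-1+(-7))/2, (-7+0)/2) = (-4.0000, -3.5000)

Perpendicular bisector through (-4.0000, -3.5000)


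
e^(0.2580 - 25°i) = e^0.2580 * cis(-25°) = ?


e^0.2580 = 1.29434
cos(-25°) = 0.9063
sin(-25°) = -0.4226
Real = 1.29434*0.9063 = 1.1731
Imag = 1.29434*(-0.4226) = -0.5470

1.1731 - 0.5470i


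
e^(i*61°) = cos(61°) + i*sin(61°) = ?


cos(61°) = 0.4848
sin(61°) = 0.8746

e^(i*61°) = 0.4848 + 0.8746i


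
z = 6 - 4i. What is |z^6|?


|z| = sqrt(36+16) = sqrt(52) = 7.2111
|z^6| = |z|^6 = (sqrt(52))^6 = 52^3 = 140608

|z^6| = 140608


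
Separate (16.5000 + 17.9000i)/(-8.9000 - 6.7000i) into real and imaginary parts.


Multiply by conjugate: (16.5000 + 17.9000i)(-8.9000 + 6.7000i) / ((-8.9)^2 + (-6.7)^2)
Numerator real = 16.5*(-8.9) + 17.9*(-6.7) = -266.78
Numerator imag = 17.9*(-8.9) - 16.5*(-6.7) = -48.76
Denominator = 124.1
Re(z) = -266.78/124.1 = -2.1497
Im(z) = -48.76/124.1 = -0.3929

Re(z) = -2.1497, Im(z) = -0.3929


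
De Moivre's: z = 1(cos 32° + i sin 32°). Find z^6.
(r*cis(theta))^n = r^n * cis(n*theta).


r^6 = 1^6 = 1
n*theta = 6*32° = 192° = 192° (mod 360)
a = 1*cos(192°) = -0.9781
b = 1*sin(192°) = -0.2079

1 cis(192°) = -0.9781 - 0.2079i


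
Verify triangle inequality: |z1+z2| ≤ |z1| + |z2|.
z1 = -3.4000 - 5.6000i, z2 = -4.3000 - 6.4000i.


|z1| = sqrt((-3.4)^2 + (-5.6)^2) = sqrt(42.92) = 6.5513
|z2| = sqrt((-4.3)^2 + (-6.4)^2) = sqrt(59.45) = 7.7104
z1+z2 = -7.7000 - 12.0000i
|z1+z2| = sqrt(203.29) = 14.2580
|z1|+|z2| = 6.5513 + 7.7104 = 14.2617

|z1+z2| = 14.2580 ≤ |z1|+|z2| = 14.2617 (verified)


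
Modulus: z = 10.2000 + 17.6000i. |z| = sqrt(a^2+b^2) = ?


|z| = sqrt(10.2^2 + 17.6^2) = sqrt(104.04 + 309.76) = sqrt(413.8) = 20.3421

|z| = 20.3421


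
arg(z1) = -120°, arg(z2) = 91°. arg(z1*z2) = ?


arg(z1*z2) = -120° + 91° = -29°
Normalized to (-180°, 180°]: -29°

-29°


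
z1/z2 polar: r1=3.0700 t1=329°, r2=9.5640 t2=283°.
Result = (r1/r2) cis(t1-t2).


r = 3.0700 / 9.5640 = 0.3210
theta = 329° - 283° = 46° = 46° (mod 360)

0.3210 cis(46°)


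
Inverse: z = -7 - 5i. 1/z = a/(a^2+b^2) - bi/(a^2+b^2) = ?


|z|^2 = 49+25 = 74
1/z = (-7 + 5i)/74

1/z = -0.0946 + 0.0676i


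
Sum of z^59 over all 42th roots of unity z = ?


The roots are w_k = w^k with w = e^(2*pi*i/42), and (w^k)^59 = (w^59)^k.
So S = 1 + u + u^2 + ... + u^(41) with u = w^59.
59 = 1*42 + 17, so 59 is not a multiple of 42: u = (w^42)^1 * w^17 = w^17 ≠ 1 (w is a primitive 42th root), while u^42 = (w^42)^59 = 1.
Geometric series: S = (1 - u^42)/(1 - u) = (1 - 1)/(1 - u) = 0

S = 0


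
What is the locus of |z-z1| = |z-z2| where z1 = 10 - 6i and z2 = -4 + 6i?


Equal distances means the locus is the perpendicular bisector of z1 and z2.
Midpoint = ((10+(-4))/2, (-6+6)/2) = (3.0000, 0)

Perpendicular bisector through (3.0000, 0)


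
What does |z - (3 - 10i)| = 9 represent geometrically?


|z - z0| = r is a circle with center z0 and radius r.
Center = (3, -10), radius = 9

Circle with center (3, -10) and radius 9


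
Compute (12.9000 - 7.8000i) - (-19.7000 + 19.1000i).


Real: 12.9 + 19.7 = 32.6
Imag: -7.8 - 19.1 = -26.9

32.6000 - 26.9000i


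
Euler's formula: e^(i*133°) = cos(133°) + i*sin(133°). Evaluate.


cos(133°) = -0.6820
sin(133°) = 0.7314

e^(i*133°) = -0.6820 + 0.7314i


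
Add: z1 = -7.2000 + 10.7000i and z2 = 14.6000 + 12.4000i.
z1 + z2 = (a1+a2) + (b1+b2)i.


Real: -7.2 + 14.6 = 7.4
Imag: 10.7 + 12.4 = 23.1

7.4000 + 23.1000i


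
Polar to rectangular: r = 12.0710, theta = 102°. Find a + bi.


a = 12.0710*cos(102°) = 12.0710*(-0.20791) = -2.5097
b = 12.0710*sin(102°) = 12.0710*0.97815 = 11.8072

-2.5097 + 11.8072i


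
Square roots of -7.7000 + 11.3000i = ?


|z| = sqrt(59.29+127.69) = 13.6741
sqrt((|z|+a)/2) = sqrt((13.6741+(-7.7))/2) = sqrt(2.9870) = 1.7283
sqrt((|z|-a)/2) = sqrt((13.6741-(-7.7))/2) = sqrt(10.6870) = 3.2691

±(1.7283 + 3.2691i) i.e. 1.7283 + 3.2691i and -1.7283 - 3.2691i


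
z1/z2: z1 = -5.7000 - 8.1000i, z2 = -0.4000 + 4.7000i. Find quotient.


Conjugate of z2 = -0.4000 - 4.7000i
Numerator: (-5.7000 - 8.1000i)(-0.4000 - 4.7000i) = -35.7900 + 30.0300i
Denominator: (-0.4)^2 + 4.7^2 = 22.25
Result = (-35.7900 + 30.0300i)/22.25

-1.6085 + 1.3497i


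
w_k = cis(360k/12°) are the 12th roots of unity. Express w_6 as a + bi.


Angle = 360*6/12 = 180°
a = cos(180°) = -1.0000
b = sin(180°) = 0

-1.0000 + 0i


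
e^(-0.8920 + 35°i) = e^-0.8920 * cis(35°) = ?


e^-0.8920 = 0.4098
cos(35°) = 0.8192
sin(35°) = 0.5736
Real = 0.4098*0.8192 = 0.3357
Imag = 0.4098*0.5736 = 0.2351

0.3357 + 0.2351i


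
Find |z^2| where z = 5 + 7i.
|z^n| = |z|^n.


|z| = sqrt(25+49) = sqrt(74) = 8.6023
|z^2| = |z|^2 = (sqrt(74))^2 = 74

|z^2| = 74


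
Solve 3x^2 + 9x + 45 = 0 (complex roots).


disc = 9^2 - 4*3*45 = 81 - 540 = -459
sqrt(|disc|) = sqrt(459) = 21.4243
Real part = -9/(2*3) = -1.5000
Imag part = 21.4243/(2*3) = 3.5707

-1.5000 ± 3.5707i


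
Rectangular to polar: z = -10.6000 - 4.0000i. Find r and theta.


r = sqrt(112.36+16) = sqrt(128.36) = 11.3296
theta = atan2(-4, -10.6) = -159.3256 degrees

r = 11.3296, theta = -159.3256 degrees


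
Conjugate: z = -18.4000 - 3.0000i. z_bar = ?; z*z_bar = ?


z_bar = -18.4000 + 3.0000i
z*z_bar = (-18.4)^2 + (-3)^2 = 338.56 + 9 = 347.56

z_bar = -18.4000 + 3.0000i, z*z_bar = 347.56


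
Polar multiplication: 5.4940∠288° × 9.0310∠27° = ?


r = 5.4940 * 9.0310 = 49.6163
theta = 288° + 27° = 315° = 315° (mod 360)

49.6163 cis(315°)


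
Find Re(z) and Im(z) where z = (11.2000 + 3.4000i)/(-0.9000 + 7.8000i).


Multiply by conjugate: (11.2000 + 3.4000i)(-0.9000 - 7.8000i) / ((-0.9)^2 + 7.8^2)
Numerator real = 11.2*(-0.9) + 3.4*7.8 = 16.44
Numerator imag = 3.4*(-0.9) - 11.2*7.8 = -90.42
Denominator = 61.65
Re(z) = 16.44/61.65 = 0.2667
Im(z) = -90.42/61.65 = -1.4667

Re(z) = 0.2667, Im(z) = -1.4667


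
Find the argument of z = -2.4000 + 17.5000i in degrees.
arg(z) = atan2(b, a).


Re = -2.4, Im = 17.5
arg = atan2(17.5, -2.4) = 97.8090 degrees

arg(z) = 97.8090 degrees


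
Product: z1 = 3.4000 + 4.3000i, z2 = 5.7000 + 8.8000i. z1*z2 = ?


Real = 3.4*5.7 - 4.3*8.8 = 19.38 - 37.84 = -18.46
Imag = 3.4*8.8 + 5.7*4.3 = 29.92 + 24.51 = 54.43

-18.4600 + 54.4300i


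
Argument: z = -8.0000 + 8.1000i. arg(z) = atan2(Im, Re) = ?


Re = -8, Im = 8.1
arg = atan2(8.1, -8) = 134.6441 degrees

arg(z) = 134.6441 degrees


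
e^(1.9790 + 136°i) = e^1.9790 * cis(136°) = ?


e^1.9790 = 7.2355
cos(136°) = -0.71934
sin(136°) = 0.69466
Real = 7.2355*(-0.71934) = -5.2048
Imag = 7.2355*0.69466 = 5.0262

-5.2048 + 5.0262i


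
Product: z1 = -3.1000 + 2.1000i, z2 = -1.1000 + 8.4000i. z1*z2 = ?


Real = -3.1*(-1.1) - 2.1*8.4 = 3.41 - 17.64 = -14.23
Imag = -3.1*8.4 - (1.1)*2.1 = -26.04 - (2.31) = -28.35

-14.2300 - 28.3500i


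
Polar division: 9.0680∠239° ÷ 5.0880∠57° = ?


r = 9.0680 / 5.0880 = 1.7822
theta = 239° - 57° = 182° = 182° (mod 360)

1.7822 cis(182°)


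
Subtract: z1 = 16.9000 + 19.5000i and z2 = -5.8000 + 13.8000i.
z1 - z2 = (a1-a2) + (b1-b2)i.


Real: 16.9 + 5.8 = 22.7
Imag: 19.5 - 13.8 = 5.7

22.7000 + 5.7000i


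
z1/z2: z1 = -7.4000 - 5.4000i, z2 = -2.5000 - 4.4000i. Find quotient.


Conjugate of z2 = -2.5000 + 4.4000i
Numerator: (-7.4000 - 5.4000i)(-2.5000 + 4.4000i) = 42.2600 - 19.0600i
Denominator: (-2.5)^2 + (-4.4)^2 = 25.61
Result = (42.2600 - 19.0600i)/25.61

1.6501 - 0.7442i


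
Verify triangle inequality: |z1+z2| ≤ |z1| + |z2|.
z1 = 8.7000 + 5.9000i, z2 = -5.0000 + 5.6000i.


|z1| = sqrt(8.7^2 + 5.9^2) = sqrt(110.5) = 10.5119
|z2| = sqrt((-5)^2 + 5.6^2) = sqrt(56.36) = 7.5073
z1+z2 = 3.7000 + 11.5000i
|z1+z2| = sqrt(145.94) = 12.0806
|z1|+|z2| = 10.5119 + 7.5073 = 18.0192

|z1+z2| = 12.0806 ≤ |z1|+|z2| = 18.0192 (verified)


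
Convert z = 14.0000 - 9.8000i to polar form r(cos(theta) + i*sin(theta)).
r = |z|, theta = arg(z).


r = sqrt(196+96.04) = sqrt(292.04) = 17.0892
theta = atan2(-9.8, 14) = -34.9920 degrees

r = 17.0892, theta = -34.9920 degrees


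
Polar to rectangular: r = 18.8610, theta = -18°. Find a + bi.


a = 18.8610*cos(-18°) = 18.8610*0.95106 = 17.9379
b = 18.8610*sin(-18°) = 18.8610*(-0.30902) = -5.8284

17.9379 - 5.8284i


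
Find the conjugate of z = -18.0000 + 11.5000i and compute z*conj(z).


z_bar = -18.0000 - 11.5000i
z*z_bar = (-18)^2 + 11.5^2 = 324 + 132.25 = 456.25

z_bar = -18.0000 - 11.5000i, z*z_bar = 456.25


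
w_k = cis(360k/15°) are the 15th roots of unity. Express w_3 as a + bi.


Angle = 360*3/15 = 72°
a = cos(72°) = 0.3090
b = sin(72°) = 0.9511

0.3090 + 0.9511i


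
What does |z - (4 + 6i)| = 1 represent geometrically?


|z - z0| = r is a circle with center z0 and radius r.
Center = (4, 6), radius = 1

Circle with center (4, 6) and radius 1


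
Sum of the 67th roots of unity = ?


The sum of all 67th roots of unity is 0.
Geometric series: (1 - w^67)/(1 - w) = (1-1)/(1-w) = 0 since w^67 = 1, w ≠ 1.
Alternatively: coefficient of z^66 in z^67 - 1 is 0.

0


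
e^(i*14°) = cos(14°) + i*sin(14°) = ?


cos(14°) = 0.9703
sin(14°) = 0.2419

e^(i*14°) = 0.9703 + 0.2419i


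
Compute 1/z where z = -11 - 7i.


|z|^2 = 121+49 = 170
1/z = (-11 + 7i)/170

1/z = -0.0647 + 0.0412i


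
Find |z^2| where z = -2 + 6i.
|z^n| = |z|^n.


|z| = sqrt(4+36) = sqrt(40) = 6.3246
|z^2| = |z|^2 = (sqrt(40))^2 = 40

|z^2| = 40


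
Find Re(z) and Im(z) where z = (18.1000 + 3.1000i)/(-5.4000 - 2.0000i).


Multiply by conjugate: (18.1000 + 3.1000i)(-5.4000 + 2.0000i) / ((-5.4)^2 + (-2)^2)
Numerator real = 18.1*(-5.4) + 3.1*(-2) = -103.94
Numerator imag = 3.1*(-5.4) - 18.1*(-2) = 19.46
Denominator = 33.16
Re(z) = -103.94/33.16 = -3.1345
Im(z) = 19.46/33.16 = 0.5869

Re(z) = -3.1345, Im(z) = 0.5869


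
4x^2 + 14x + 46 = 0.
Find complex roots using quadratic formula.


disc = 14^2 - 4*4*46 = 196 - 736 = -540
sqrt(|disc|) = sqrt(540) = 23.2379
Real part = -14/(2*4) = -1.7500
Imag part = 23.2379/(2*4) = 2.9047

-1.7500 ± 2.9047i


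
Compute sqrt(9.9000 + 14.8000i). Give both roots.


|z| = sqrt(98.01+219.04) = 17.8059
sqrt((|z|+a)/2) = sqrt((17.8059+9.9)/2) = sqrt(13.8529) = 3.7220
sqrt((|z|-a)/2) = sqrt((17.8059-9.9)/2) = sqrt(3.9529) = 1.9882

±(3.7220 + 1.9882i) i.e. 3.7220 + 1.9882i and -3.7220 - 1.9882i


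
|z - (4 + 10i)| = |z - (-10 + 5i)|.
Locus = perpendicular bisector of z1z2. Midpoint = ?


Equal distances means the locus is the perpendicular bisector of z1 and z2.
Midpoint = ((4+(-10))/2, (10+5)/2) = (-3.0000, 7.5000)

Perpendicular bisector through (-3.0000, 7.5000)


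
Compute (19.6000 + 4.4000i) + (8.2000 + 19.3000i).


Real: 19.6 + 8.2 = 27.8
Imag: 4.4 + 19.3 = 23.7

27.8000 + 23.7000i


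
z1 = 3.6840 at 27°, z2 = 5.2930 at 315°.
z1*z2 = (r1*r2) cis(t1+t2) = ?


r = 3.6840 * 5.2930 = 19.4994
theta = 27° + 315° = 342° = 342° (mod 360)

19.4994 cis(342°)


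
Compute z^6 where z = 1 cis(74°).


r^6 = 1^6 = 1
n*theta = 6*74° = 444° = 84° (mod 360)
a = 1*cos(84°) = 0.1045
b = 1*sin(84°) = 0.9945

1 cis(84°) = 0.1045 + 0.9945i


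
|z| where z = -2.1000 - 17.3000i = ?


|z| = sqrt((-2.1)^2 + (-17.3)^2) = sqrt(4.41 + 299.29) = sqrt(303.7) = 17.4270

|z| = 17.4270


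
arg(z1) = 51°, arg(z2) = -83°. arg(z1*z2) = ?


arg(z1*z2) = 51° - 83° = -32°
Normalized to (-180°, 180°]: -32°

-32°


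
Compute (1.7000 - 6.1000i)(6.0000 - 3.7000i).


Real = 1.7*6 - (-6.1)*(-3.7) = 10.2 - 22.57 = -12.37
Imag = 1.7*(-3.7) + 6*(-6.1) = -6.29 - (36.6) = -42.89

-12.3700 - 42.8900i


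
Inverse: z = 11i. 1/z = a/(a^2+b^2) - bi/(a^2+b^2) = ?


|z|^2 = 0+121 = 121
1/z = (0 - 11i)/121

1/z = 0 - 0.0909i


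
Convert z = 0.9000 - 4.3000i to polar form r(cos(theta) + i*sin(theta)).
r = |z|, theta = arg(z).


r = sqrt(0.81+18.49) = sqrt(19.3) = 4.3932
theta = atan2(-4.3, 0.9) = -78.1785 degrees

r = 4.3932, theta = -78.1785 degrees


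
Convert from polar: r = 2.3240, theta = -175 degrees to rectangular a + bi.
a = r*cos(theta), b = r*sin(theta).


a = 2.3240*cos(-175°) = 2.3240*(-0.9962) = -2.3152
b = 2.3240*sin(-175°) = 2.3240*(-0.0871557) = -0.2025

-2.3152 - 0.2025i


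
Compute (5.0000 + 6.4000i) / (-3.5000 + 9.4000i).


Conjugate of z2 = -3.5000 - 9.4000i
Numerator: (5.0000 + 6.4000i)(-3.5000 - 9.4000i) = 42.6600 - 69.4000i
Denominator: (-3.5)^2 + 9.4^2 = 100.61
Result = (42.6600 - 69.4000i)/100.61

0.4240 - 0.6898i


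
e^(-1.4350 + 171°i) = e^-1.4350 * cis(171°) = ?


e^-1.4350 = 0.2381
cos(171°) = -0.9877
sin(171°) = 0.1564
Real = 0.2381*(-0.9877) = -0.2352
Imag = 0.2381*0.1564 = 0.0372

-0.2352 + 0.0372i


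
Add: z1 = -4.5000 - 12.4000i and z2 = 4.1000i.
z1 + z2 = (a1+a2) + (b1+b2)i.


Real: -4.5 + 0 = -4.5
Imag: -12.4 + 4.1 = -8.3

-4.5000 - 8.3000i


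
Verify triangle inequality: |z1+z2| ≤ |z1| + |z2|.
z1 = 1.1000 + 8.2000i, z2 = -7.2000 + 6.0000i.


|z1| = sqrt(1.1^2 + 8.2^2) = sqrt(68.45) = 8.2735
|z2| = sqrt((-7.2)^2 + 6^2) = sqrt(87.84) = 9.3723
z1+z2 = -6.1000 + 14.2000i
|z1+z2| = sqrt(238.85) = 15.4548
|z1|+|z2| = 8.2735 + 9.3723 = 17.6458

|z1+z2| = 15.4548 ≤ |z1|+|z2| = 17.6458 (verified)


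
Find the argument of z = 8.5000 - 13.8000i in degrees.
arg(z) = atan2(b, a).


Re = 8.5, Im = -13.8
arg = atan2(-13.8, 8.5) = -58.3693 degrees

arg(z) = -58.3693 degrees


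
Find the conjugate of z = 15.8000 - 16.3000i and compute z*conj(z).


z_bar = 15.8000 + 16.3000i
z*z_bar = 15.8^2 + (-16.3)^2 = 249.64 + 265.69 = 515.33

z_bar = 15.8000 + 16.3000i, z*z_bar = 515.33


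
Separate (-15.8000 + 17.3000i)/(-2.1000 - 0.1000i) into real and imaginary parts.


Multiply by conjugate: (-15.8000 + 17.3000i)(-2.1000 + 0.1000i) / ((-2.1)^2 + (-0.1)^2)
Numerator real = -15.8*(-2.1) + 17.3*(-0.1) = 31.45
Numerator imag = 17.3*(-2.1) - (-15.8)*(-0.1) = -37.91
Denominator = 4.42
Re(z) = 31.45/4.42 = 7.1154
Im(z) = -37.91/4.42 = -8.5769

Re(z) = 7.1154, Im(z) = -8.5769


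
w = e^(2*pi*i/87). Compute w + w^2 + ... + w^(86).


With w = e^(2*pi*i/87), all 87 of the 87th roots of unity w^0 = 1, w, ..., w^(86) sum to 0: 1 + w + ... + w^(86) = (1 - w^87)/(1 - w) = 0 since w^87 = 1, w ≠ 1.
Removing the root 1: w + w^2 + ... + w^(86) = 0 - 1 = -1

Sum = -1


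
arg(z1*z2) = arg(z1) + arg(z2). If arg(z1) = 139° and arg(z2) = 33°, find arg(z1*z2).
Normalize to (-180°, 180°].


arg(z1*z2) = 139° + 33° = 172°
Normalized to (-180°, 180°]: 172°

172°


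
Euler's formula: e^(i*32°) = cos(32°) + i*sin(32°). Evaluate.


cos(32°) = 0.8480
sin(32°) = 0.5299

e^(i*32°) = 0.8480 + 0.5299i


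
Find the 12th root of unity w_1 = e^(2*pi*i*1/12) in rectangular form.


Angle = 360*1/12 = 30°
a = cos(30°) = 0.8660
b = sin(30°) = 0.5000

0.8660 + 0.5000i


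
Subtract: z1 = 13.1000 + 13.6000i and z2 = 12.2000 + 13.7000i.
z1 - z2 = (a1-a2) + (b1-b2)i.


Real: 13.1 - 12.2 = 0.9
Imag: 13.6 - 13.7 = -0.1

0.9000 - 0.1000i


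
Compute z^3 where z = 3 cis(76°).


r^3 = 3^3 = 27
n*theta = 3*76° = 228° = 228° (mod 360)
a = 27*cos(228°) = -18.0665
b = 27*sin(228°) = -20.0649

27 cis(228°) = -18.0665 - 20.0649i


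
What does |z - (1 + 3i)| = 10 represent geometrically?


|z - z0| = r is a circle with center z0 and radius r.
Center = (1, 3), radius = 10

Circle with center (1, 3) and radius 10


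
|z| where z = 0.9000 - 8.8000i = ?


|z| = sqrt(0.9^2 + (-8.8)^2) = sqrt(0.81 + 77.44) = sqrt(78.25) = 8.8459

|z| = 8.8459


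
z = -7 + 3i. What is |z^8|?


|z| = sqrt(49+9) = sqrt(58) = 7.6158
|z^8| = |z|^8 = (sqrt(58))^8 = 58^4 = 11316496

|z^8| = 11316496


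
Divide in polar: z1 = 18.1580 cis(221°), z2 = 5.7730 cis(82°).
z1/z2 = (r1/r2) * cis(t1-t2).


r = 18.1580 / 5.7730 = 3.1453
theta = 221° - 82° = 139° = 139° (mod 360)

3.1453 cis(139°)


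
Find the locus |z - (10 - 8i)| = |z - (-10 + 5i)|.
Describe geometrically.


Equal distances means the locus is the perpendicular bisector of z1 and z2.
Midpoint = ((10+(-10))/2, (-8+5)/2) = (0, -1.5000)

Perpendicular bisector through (0, -1.5000)


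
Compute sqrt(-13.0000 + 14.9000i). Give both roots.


|z| = sqrt(169+222.01) = 19.7740
sqrt((|z|+a)/2) = sqrt((19.7740+(-13))/2) = sqrt(3.3870) = 1.8404
sqrt((|z|-a)/2) = sqrt((19.7740-(-13))/2) = sqrt(16.3870) = 4.0481

±(1.8404 + 4.0481i) i.e. 1.8404 + 4.0481i and -1.8404 - 4.0481i


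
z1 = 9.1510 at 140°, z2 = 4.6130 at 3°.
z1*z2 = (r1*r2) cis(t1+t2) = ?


r = 9.1510 * 4.6130 = 42.2136
theta = 140° + 3° = 143° = 143° (mod 360)

42.2136 cis(143°)


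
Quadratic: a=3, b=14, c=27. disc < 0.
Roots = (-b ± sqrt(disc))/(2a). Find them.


disc = 14^2 - 4*3*27 = 196 - 324 = -128
sqrt(|disc|) = sqrt(128) = 11.3137
Real part = -14/(2*3) = -2.3333
Imag part = 11.3137/(2*3) = 1.8856

-2.3333 ± 1.8856i


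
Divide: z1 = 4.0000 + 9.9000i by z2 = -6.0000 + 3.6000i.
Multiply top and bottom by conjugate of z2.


Conjugate of z2 = -6.0000 - 3.6000i
Numerator: (4.0000 + 9.9000i)(-6.0000 - 3.6000i) = 11.6400 - 73.8000i
Denominator: (-6)^2 + 3.6^2 = 48.96
Result = (11.6400 - 73.8000i)/48.96

0.2377 - 1.5074i


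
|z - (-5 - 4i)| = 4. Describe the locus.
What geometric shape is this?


|z - z0| = r is a circle with center z0 and radius r.
Center = (-5, -4), radius = 4

Circle with center (-5, -4) and radius 4


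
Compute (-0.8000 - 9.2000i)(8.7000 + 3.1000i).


Real = -0.8*8.7 - (-9.2)*3.1 = -6.96 - (-28.52) = 21.56
Imag = -0.8*3.1 + 8.7*(-9.2) = -2.48 - (80.04) = -82.52

21.5600 - 82.5200i


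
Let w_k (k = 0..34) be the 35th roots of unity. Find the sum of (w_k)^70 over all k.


The roots are w_k = w^k with w = e^(2*pi*i/35), and (w^k)^70 = (w^70)^k.
So S = 1 + u + u^2 + ... + u^(34) with u = w^70.
70 = 2*35 + 0, so 70 is a multiple of 35 and u = (w^35)^2 = 1.
Every one of the 35 terms equals 1: S = 35

S = 35


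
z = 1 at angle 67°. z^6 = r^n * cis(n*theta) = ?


r^6 = 1^6 = 1
n*theta = 6*67° = 402° = 42° (mod 360)
a = 1*cos(42°) = 0.7431
b = 1*sin(42°) = 0.6691

1 cis(42°) = 0.7431 + 0.6691i


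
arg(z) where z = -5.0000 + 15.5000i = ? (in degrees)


Re = -5, Im = 15.5
arg = atan2(15.5, -5) = 107.8787 degrees

arg(z) = 107.8787 degrees


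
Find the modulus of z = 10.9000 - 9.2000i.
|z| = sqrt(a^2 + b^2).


|z| = sqrt(10.9^2 + (-9.2)^2) = sqrt(118.81 + 84.64) = sqrt(203.45) = 14.2636

|z| = 14.2636


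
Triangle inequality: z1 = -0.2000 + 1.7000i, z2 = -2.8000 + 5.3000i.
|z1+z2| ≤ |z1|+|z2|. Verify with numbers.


|z1| = sqrt((-0.2)^2 + 1.7^2) = sqrt(2.93) = 1.7117
|z2| = sqrt((-2.8)^2 + 5.3^2) = sqrt(35.93) = 5.9942
z1+z2 = -3.0000 + 7.0000i
|z1+z2| = sqrt(58) = 7.6158
|z1|+|z2| = 1.7117 + 5.9942 = 7.7059

|z1+z2| = 7.6158 ≤ |z1|+|z2| = 7.7059 (verified)


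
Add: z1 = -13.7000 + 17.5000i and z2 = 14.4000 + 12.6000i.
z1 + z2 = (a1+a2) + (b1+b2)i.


Real: -13.7 + 14.4 = 0.7
Imag: 17.5 + 12.6 = 30.1

0.7000 + 30.1000i


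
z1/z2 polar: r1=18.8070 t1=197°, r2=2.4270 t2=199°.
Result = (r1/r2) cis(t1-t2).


r = 18.8070 / 2.4270 = 7.7491
theta = 197° - 199° = -2° = 358° (mod 360)

7.7491 cis(358°)


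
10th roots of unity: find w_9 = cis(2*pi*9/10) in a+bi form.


Angle = 360*9/10 = 324°
a = cos(324°) = 0.8090
b = sin(324°) = -0.5878

0.8090 - 0.5878i


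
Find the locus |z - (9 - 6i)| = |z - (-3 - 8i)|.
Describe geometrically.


Equal distances means the locus is the perpendicular bisector of z1 and z2.
Midpoint = ((9+(-3))/2, (-6+(-8))/2) = (3.0000, -7.0000)

Perpendicular bisector through (3.0000, -7.0000)


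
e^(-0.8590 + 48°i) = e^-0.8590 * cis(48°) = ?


e^-0.8590 = 0.4236
cos(48°) = 0.6691
sin(48°) = 0.7431
Real = 0.4236*0.6691 = 0.2834
Imag = 0.4236*0.7431 = 0.3148

0.2834 + 0.3148i


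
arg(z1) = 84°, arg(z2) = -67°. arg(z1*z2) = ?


arg(z1*z2) = 84° - 67° = 17°
Normalized to (-180°, 180°]: 17°

17°


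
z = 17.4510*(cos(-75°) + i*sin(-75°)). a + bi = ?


a = 17.4510*cos(-75°) = 17.4510*0.25882 = 4.5167
b = 17.4510*sin(-75°) = 17.4510*(-0.96593) = -16.8564

4.5167 - 16.8564i


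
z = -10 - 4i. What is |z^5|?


|z| = sqrt(100+16) = sqrt(116) = 10.7703
|z^5| = |z|^5 = (sqrt(116))^5 = 116^2 * sqrt(116) = 13456*sqrt(116)

|z^5| = 13456*sqrt(116) ≈ 144925.5553


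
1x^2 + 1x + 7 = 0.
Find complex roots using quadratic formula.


disc = 1^2 - 4*1*7 = 1 - 28 = -27
sqrt(|disc|) = sqrt(27) = 5.1962
Real part = -1/(2*1) = -0.5000
Imag part = 5.1962/(2*1) = 2.5981

-0.5000 ± 2.5981i


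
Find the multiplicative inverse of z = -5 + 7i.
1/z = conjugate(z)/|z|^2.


|z|^2 = 25+49 = 74
1/z = (-5 - 7i)/74

1/z = -0.0676 - 0.0946i


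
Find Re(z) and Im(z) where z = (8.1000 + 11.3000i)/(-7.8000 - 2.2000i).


Multiply by conjugate: (8.1000 + 11.3000i)(-7.8000 + 2.2000i) / ((-7.8)^2 + (-2.2)^2)
Numerator real = 8.1*(-7.8) + 11.3*(-2.2) = -88.04
Numerator imag = 11.3*(-7.8) - 8.1*(-2.2) = -70.32
Denominator = 65.68
Re(z) = -88.04/65.68 = -1.3404
Im(z) = -70.32/65.68 = -1.0706

Re(z) = -1.3404, Im(z) = -1.0706


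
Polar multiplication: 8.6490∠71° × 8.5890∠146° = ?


r = 8.6490 * 8.5890 = 74.2863
theta = 71° + 146° = 217° = 217° (mod 360)

74.2863 cis(217°)


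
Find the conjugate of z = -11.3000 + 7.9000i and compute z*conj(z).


z_bar = -11.3000 - 7.9000i
z*z_bar = (-11.3)^2 + 7.9^2 = 127.69 + 62.41 = 190.1

z_bar = -11.3000 - 7.9000i, z*z_bar = 190.1


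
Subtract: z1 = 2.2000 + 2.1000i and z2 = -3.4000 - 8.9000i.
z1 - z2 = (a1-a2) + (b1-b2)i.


Real: 2.2 + 3.4 = 5.6
Imag: 2.1 + 8.9 = 11

5.6000 + 11.0000i


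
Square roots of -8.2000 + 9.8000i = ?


|z| = sqrt(67.24+96.04) = 12.7781
sqrt((|z|+a)/2) = sqrt((12.7781+(-8.2))/2) = sqrt(2.2891) = 1.5130
sqrt((|z|-a)/2) = sqrt((12.7781-(-8.2))/2) = sqrt(10.4891) = 3.2387

±(1.5130 + 3.2387i) i.e. 1.5130 + 3.2387i and -1.5130 - 3.2387i


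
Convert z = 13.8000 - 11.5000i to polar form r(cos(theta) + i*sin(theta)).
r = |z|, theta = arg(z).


r = sqrt(190.44+132.25) = sqrt(322.69) = 17.9636
theta = atan2(-11.5, 13.8) = -39.8056 degrees

r = 17.9636, theta = -39.8056 degrees


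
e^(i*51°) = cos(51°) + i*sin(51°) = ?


cos(51°) = 0.6293
sin(51°) = 0.7771

e^(i*51°) = 0.6293 + 0.7771i


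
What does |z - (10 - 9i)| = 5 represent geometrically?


|z - z0| = r is a circle with center z0 and radius r.
Center = (10, -9), radius = 5

Circle with center (10, -9) and radius 5


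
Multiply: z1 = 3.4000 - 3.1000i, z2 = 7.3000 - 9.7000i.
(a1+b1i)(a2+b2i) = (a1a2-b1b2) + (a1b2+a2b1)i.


Real = 3.4*7.3 - (-3.1)*(-9.7) = 24.82 - 30.07 = -5.25
Imag = 3.4*(-9.7) + 7.3*(-3.1) = -32.98 - (22.63) = -55.61

-5.2500 - 55.6100i
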